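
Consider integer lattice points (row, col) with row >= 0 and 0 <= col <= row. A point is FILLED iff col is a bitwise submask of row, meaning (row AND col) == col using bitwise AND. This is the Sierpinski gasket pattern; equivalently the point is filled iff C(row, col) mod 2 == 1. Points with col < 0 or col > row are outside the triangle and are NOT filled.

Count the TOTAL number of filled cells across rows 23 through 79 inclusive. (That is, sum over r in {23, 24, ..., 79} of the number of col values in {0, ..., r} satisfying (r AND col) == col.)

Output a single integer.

Answer: 772

Derivation:
r23=10111 pc4: +16 =16
r24=11000 pc2: +4 =20
r25=11001 pc3: +8 =28
r26=11010 pc3: +8 =36
r27=11011 pc4: +16 =52
r28=11100 pc3: +8 =60
r29=11101 pc4: +16 =76
r30=11110 pc4: +16 =92
r31=11111 pc5: +32 =124
r32=100000 pc1: +2 =126
r33=100001 pc2: +4 =130
r34=100010 pc2: +4 =134
r35=100011 pc3: +8 =142
r36=100100 pc2: +4 =146
r37=100101 pc3: +8 =154
r38=100110 pc3: +8 =162
r39=100111 pc4: +16 =178
r40=101000 pc2: +4 =182
r41=101001 pc3: +8 =190
r42=101010 pc3: +8 =198
r43=101011 pc4: +16 =214
r44=101100 pc3: +8 =222
r45=101101 pc4: +16 =238
r46=101110 pc4: +16 =254
r47=101111 pc5: +32 =286
r48=110000 pc2: +4 =290
r49=110001 pc3: +8 =298
r50=110010 pc3: +8 =306
r51=110011 pc4: +16 =322
r52=110100 pc3: +8 =330
r53=110101 pc4: +16 =346
r54=110110 pc4: +16 =362
r55=110111 pc5: +32 =394
r56=111000 pc3: +8 =402
r57=111001 pc4: +16 =418
r58=111010 pc4: +16 =434
r59=111011 pc5: +32 =466
r60=111100 pc4: +16 =482
r61=111101 pc5: +32 =514
r62=111110 pc5: +32 =546
r63=111111 pc6: +64 =610
r64=1000000 pc1: +2 =612
r65=1000001 pc2: +4 =616
r66=1000010 pc2: +4 =620
r67=1000011 pc3: +8 =628
r68=1000100 pc2: +4 =632
r69=1000101 pc3: +8 =640
r70=1000110 pc3: +8 =648
r71=1000111 pc4: +16 =664
r72=1001000 pc2: +4 =668
r73=1001001 pc3: +8 =676
r74=1001010 pc3: +8 =684
r75=1001011 pc4: +16 =700
r76=1001100 pc3: +8 =708
r77=1001101 pc4: +16 =724
r78=1001110 pc4: +16 =740
r79=1001111 pc5: +32 =772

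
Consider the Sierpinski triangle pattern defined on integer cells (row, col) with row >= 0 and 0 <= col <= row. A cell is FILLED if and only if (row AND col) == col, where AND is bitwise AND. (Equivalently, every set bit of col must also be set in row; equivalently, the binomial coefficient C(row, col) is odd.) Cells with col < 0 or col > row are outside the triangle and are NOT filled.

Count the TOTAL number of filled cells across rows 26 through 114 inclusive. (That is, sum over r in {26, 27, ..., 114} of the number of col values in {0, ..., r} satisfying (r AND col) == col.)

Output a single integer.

Answer: 1432

Derivation:
r26=11010 pc3: +8 =8
r27=11011 pc4: +16 =24
r28=11100 pc3: +8 =32
r29=11101 pc4: +16 =48
r30=11110 pc4: +16 =64
r31=11111 pc5: +32 =96
r32=100000 pc1: +2 =98
r33=100001 pc2: +4 =102
r34=100010 pc2: +4 =106
r35=100011 pc3: +8 =114
r36=100100 pc2: +4 =118
r37=100101 pc3: +8 =126
r38=100110 pc3: +8 =134
r39=100111 pc4: +16 =150
r40=101000 pc2: +4 =154
r41=101001 pc3: +8 =162
r42=101010 pc3: +8 =170
r43=101011 pc4: +16 =186
r44=101100 pc3: +8 =194
r45=101101 pc4: +16 =210
r46=101110 pc4: +16 =226
r47=101111 pc5: +32 =258
r48=110000 pc2: +4 =262
r49=110001 pc3: +8 =270
r50=110010 pc3: +8 =278
r51=110011 pc4: +16 =294
r52=110100 pc3: +8 =302
r53=110101 pc4: +16 =318
r54=110110 pc4: +16 =334
r55=110111 pc5: +32 =366
r56=111000 pc3: +8 =374
r57=111001 pc4: +16 =390
r58=111010 pc4: +16 =406
r59=111011 pc5: +32 =438
r60=111100 pc4: +16 =454
r61=111101 pc5: +32 =486
r62=111110 pc5: +32 =518
r63=111111 pc6: +64 =582
r64=1000000 pc1: +2 =584
r65=1000001 pc2: +4 =588
r66=1000010 pc2: +4 =592
r67=1000011 pc3: +8 =600
r68=1000100 pc2: +4 =604
r69=1000101 pc3: +8 =612
r70=1000110 pc3: +8 =620
r71=1000111 pc4: +16 =636
r72=1001000 pc2: +4 =640
r73=1001001 pc3: +8 =648
r74=1001010 pc3: +8 =656
r75=1001011 pc4: +16 =672
r76=1001100 pc3: +8 =680
r77=1001101 pc4: +16 =696
r78=1001110 pc4: +16 =712
r79=1001111 pc5: +32 =744
r80=1010000 pc2: +4 =748
r81=1010001 pc3: +8 =756
r82=1010010 pc3: +8 =764
r83=1010011 pc4: +16 =780
r84=1010100 pc3: +8 =788
r85=1010101 pc4: +16 =804
r86=1010110 pc4: +16 =820
r87=1010111 pc5: +32 =852
r88=1011000 pc3: +8 =860
r89=1011001 pc4: +16 =876
r90=1011010 pc4: +16 =892
r91=1011011 pc5: +32 =924
r92=1011100 pc4: +16 =940
r93=1011101 pc5: +32 =972
r94=1011110 pc5: +32 =1004
r95=1011111 pc6: +64 =1068
r96=1100000 pc2: +4 =1072
r97=1100001 pc3: +8 =1080
r98=1100010 pc3: +8 =1088
r99=1100011 pc4: +16 =1104
r100=1100100 pc3: +8 =1112
r101=1100101 pc4: +16 =1128
r102=1100110 pc4: +16 =1144
r103=1100111 pc5: +32 =1176
r104=1101000 pc3: +8 =1184
r105=1101001 pc4: +16 =1200
r106=1101010 pc4: +16 =1216
r107=1101011 pc5: +32 =1248
r108=1101100 pc4: +16 =1264
r109=1101101 pc5: +32 =1296
r110=1101110 pc5: +32 =1328
r111=1101111 pc6: +64 =1392
r112=1110000 pc3: +8 =1400
r113=1110001 pc4: +16 =1416
r114=1110010 pc4: +16 =1432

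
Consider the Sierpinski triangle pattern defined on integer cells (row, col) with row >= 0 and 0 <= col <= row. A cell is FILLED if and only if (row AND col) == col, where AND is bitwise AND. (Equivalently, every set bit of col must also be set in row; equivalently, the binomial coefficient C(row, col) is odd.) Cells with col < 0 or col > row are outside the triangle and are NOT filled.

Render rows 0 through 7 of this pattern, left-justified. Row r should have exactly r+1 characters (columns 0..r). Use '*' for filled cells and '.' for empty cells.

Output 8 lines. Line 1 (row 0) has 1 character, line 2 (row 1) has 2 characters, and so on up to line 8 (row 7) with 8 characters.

Answer: *
**
*.*
****
*...*
**..**
*.*.*.*
********

Derivation:
r0=0: *
r1=1: **
r2=10: *.*
r3=11: ****
r4=100: *...*
r5=101: **..**
r6=110: *.*.*.*
r7=111: ********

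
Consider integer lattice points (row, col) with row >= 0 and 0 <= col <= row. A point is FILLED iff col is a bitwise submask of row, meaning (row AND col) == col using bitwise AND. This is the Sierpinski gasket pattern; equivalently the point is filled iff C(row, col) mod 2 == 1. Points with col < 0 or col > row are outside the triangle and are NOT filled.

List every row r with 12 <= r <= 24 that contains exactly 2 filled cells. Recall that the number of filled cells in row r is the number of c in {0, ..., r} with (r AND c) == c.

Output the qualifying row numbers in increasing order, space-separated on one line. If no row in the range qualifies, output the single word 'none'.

Row r has 2^popcount(r) filled cells, so we need popcount(r) = log2(2) = 1.
Scan r = 12..24 and keep those with exactly 1 one-bits:
r=12=1100 popcount=2 -> skip
r=13=1101 popcount=3 -> skip
r=14=1110 popcount=3 -> skip
r=15=1111 popcount=4 -> skip
r=16=10000 popcount=1 -> KEEP
r=17=10001 popcount=2 -> skip
r=18=10010 popcount=2 -> skip
r=19=10011 popcount=3 -> skip
r=20=10100 popcount=2 -> skip
r=21=10101 popcount=3 -> skip
r=22=10110 popcount=3 -> skip
r=23=10111 popcount=4 -> skip
r=24=11000 popcount=2 -> skip
Kept rows: 16

Answer: 16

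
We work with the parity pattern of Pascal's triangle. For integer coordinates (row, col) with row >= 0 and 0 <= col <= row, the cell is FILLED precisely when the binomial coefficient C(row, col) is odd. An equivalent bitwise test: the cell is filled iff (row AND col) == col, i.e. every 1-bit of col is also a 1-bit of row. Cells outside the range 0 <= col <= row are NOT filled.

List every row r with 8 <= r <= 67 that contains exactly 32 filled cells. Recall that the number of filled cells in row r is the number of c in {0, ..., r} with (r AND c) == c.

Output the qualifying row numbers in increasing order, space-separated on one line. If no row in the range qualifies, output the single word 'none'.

Answer: 31 47 55 59 61 62

Derivation:
Row r has 2^popcount(r) filled cells, so we need popcount(r) = log2(32) = 5.
Scan r = 8..67 and keep those with exactly 5 one-bits:
r=8=1000 popcount=1 -> skip
r=9=1001 popcount=2 -> skip
r=10=1010 popcount=2 -> skip
r=11=1011 popcount=3 -> skip
r=12=1100 popcount=2 -> skip
r=13=1101 popcount=3 -> skip
r=14=1110 popcount=3 -> skip
r=15=1111 popcount=4 -> skip
r=16=10000 popcount=1 -> skip
r=17=10001 popcount=2 -> skip
r=18=10010 popcount=2 -> skip
r=19=10011 popcount=3 -> skip
r=20=10100 popcount=2 -> skip
r=21=10101 popcount=3 -> skip
r=22=10110 popcount=3 -> skip
r=23=10111 popcount=4 -> skip
r=24=11000 popcount=2 -> skip
r=25=11001 popcount=3 -> skip
r=26=11010 popcount=3 -> skip
r=27=11011 popcount=4 -> skip
r=28=11100 popcount=3 -> skip
r=29=11101 popcount=4 -> skip
r=30=11110 popcount=4 -> skip
r=31=11111 popcount=5 -> KEEP
r=32=100000 popcount=1 -> skip
r=33=100001 popcount=2 -> skip
r=34=100010 popcount=2 -> skip
r=35=100011 popcount=3 -> skip
r=36=100100 popcount=2 -> skip
r=37=100101 popcount=3 -> skip
r=38=100110 popcount=3 -> skip
r=39=100111 popcount=4 -> skip
r=40=101000 popcount=2 -> skip
r=41=101001 popcount=3 -> skip
r=42=101010 popcount=3 -> skip
r=43=101011 popcount=4 -> skip
r=44=101100 popcount=3 -> skip
r=45=101101 popcount=4 -> skip
r=46=101110 popcount=4 -> skip
r=47=101111 popcount=5 -> KEEP
r=48=110000 popcount=2 -> skip
r=49=110001 popcount=3 -> skip
r=50=110010 popcount=3 -> skip
r=51=110011 popcount=4 -> skip
r=52=110100 popcount=3 -> skip
r=53=110101 popcount=4 -> skip
r=54=110110 popcount=4 -> skip
r=55=110111 popcount=5 -> KEEP
r=56=111000 popcount=3 -> skip
r=57=111001 popcount=4 -> skip
r=58=111010 popcount=4 -> skip
r=59=111011 popcount=5 -> KEEP
r=60=111100 popcount=4 -> skip
r=61=111101 popcount=5 -> KEEP
r=62=111110 popcount=5 -> KEEP
r=63=111111 popcount=6 -> skip
r=64=1000000 popcount=1 -> skip
r=65=1000001 popcount=2 -> skip
r=66=1000010 popcount=2 -> skip
r=67=1000011 popcount=3 -> skip
Kept rows: 31 47 55 59 61 62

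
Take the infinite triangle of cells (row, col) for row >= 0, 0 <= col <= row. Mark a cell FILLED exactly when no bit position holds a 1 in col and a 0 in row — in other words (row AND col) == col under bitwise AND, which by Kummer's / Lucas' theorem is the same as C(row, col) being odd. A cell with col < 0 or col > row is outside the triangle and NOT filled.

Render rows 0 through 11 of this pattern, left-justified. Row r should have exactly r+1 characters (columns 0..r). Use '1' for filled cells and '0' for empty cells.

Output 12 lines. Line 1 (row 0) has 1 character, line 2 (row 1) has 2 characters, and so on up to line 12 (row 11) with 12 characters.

Answer: 1
11
101
1111
10001
110011
1010101
11111111
100000001
1100000011
10100000101
111100001111

Derivation:
r0=0: 1
r1=1: 11
r2=10: 101
r3=11: 1111
r4=100: 10001
r5=101: 110011
r6=110: 1010101
r7=111: 11111111
r8=1000: 100000001
r9=1001: 1100000011
r10=1010: 10100000101
r11=1011: 111100001111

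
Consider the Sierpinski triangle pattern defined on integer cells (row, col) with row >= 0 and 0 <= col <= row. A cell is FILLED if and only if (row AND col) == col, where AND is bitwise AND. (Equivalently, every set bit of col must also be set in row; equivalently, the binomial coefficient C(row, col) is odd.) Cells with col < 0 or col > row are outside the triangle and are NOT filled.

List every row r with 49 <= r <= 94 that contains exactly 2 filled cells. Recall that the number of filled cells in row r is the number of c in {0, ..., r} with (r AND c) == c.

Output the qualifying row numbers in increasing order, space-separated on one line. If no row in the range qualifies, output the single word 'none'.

Answer: 64

Derivation:
Row r has 2^popcount(r) filled cells, so we need popcount(r) = log2(2) = 1.
Scan r = 49..94 and keep those with exactly 1 one-bits:
r=49=110001 popcount=3 -> skip
r=50=110010 popcount=3 -> skip
r=51=110011 popcount=4 -> skip
r=52=110100 popcount=3 -> skip
r=53=110101 popcount=4 -> skip
r=54=110110 popcount=4 -> skip
r=55=110111 popcount=5 -> skip
r=56=111000 popcount=3 -> skip
r=57=111001 popcount=4 -> skip
r=58=111010 popcount=4 -> skip
r=59=111011 popcount=5 -> skip
r=60=111100 popcount=4 -> skip
r=61=111101 popcount=5 -> skip
r=62=111110 popcount=5 -> skip
r=63=111111 popcount=6 -> skip
r=64=1000000 popcount=1 -> KEEP
r=65=1000001 popcount=2 -> skip
r=66=1000010 popcount=2 -> skip
r=67=1000011 popcount=3 -> skip
r=68=1000100 popcount=2 -> skip
r=69=1000101 popcount=3 -> skip
r=70=1000110 popcount=3 -> skip
r=71=1000111 popcount=4 -> skip
r=72=1001000 popcount=2 -> skip
r=73=1001001 popcount=3 -> skip
r=74=1001010 popcount=3 -> skip
r=75=1001011 popcount=4 -> skip
r=76=1001100 popcount=3 -> skip
r=77=1001101 popcount=4 -> skip
r=78=1001110 popcount=4 -> skip
r=79=1001111 popcount=5 -> skip
r=80=1010000 popcount=2 -> skip
r=81=1010001 popcount=3 -> skip
r=82=1010010 popcount=3 -> skip
r=83=1010011 popcount=4 -> skip
r=84=1010100 popcount=3 -> skip
r=85=1010101 popcount=4 -> skip
r=86=1010110 popcount=4 -> skip
r=87=1010111 popcount=5 -> skip
r=88=1011000 popcount=3 -> skip
r=89=1011001 popcount=4 -> skip
r=90=1011010 popcount=4 -> skip
r=91=1011011 popcount=5 -> skip
r=92=1011100 popcount=4 -> skip
r=93=1011101 popcount=5 -> skip
r=94=1011110 popcount=5 -> skip
Kept rows: 64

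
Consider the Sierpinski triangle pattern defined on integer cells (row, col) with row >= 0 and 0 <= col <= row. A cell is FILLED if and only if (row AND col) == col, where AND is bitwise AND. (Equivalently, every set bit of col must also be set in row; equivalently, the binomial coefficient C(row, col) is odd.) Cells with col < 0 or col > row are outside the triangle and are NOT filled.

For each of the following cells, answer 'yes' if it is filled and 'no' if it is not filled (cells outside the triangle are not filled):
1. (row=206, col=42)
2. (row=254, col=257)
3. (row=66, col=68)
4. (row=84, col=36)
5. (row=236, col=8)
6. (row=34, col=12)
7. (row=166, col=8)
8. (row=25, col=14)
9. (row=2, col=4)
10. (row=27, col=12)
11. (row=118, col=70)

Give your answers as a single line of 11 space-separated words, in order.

Answer: no no no no yes no no no no no yes

Derivation:
(206,42): row=0b11001110, col=0b101010, row AND col = 0b1010 = 10; 10 != 42 -> empty
(254,257): col outside [0, 254] -> not filled
(66,68): col outside [0, 66] -> not filled
(84,36): row=0b1010100, col=0b100100, row AND col = 0b100 = 4; 4 != 36 -> empty
(236,8): row=0b11101100, col=0b1000, row AND col = 0b1000 = 8; 8 == 8 -> filled
(34,12): row=0b100010, col=0b1100, row AND col = 0b0 = 0; 0 != 12 -> empty
(166,8): row=0b10100110, col=0b1000, row AND col = 0b0 = 0; 0 != 8 -> empty
(25,14): row=0b11001, col=0b1110, row AND col = 0b1000 = 8; 8 != 14 -> empty
(2,4): col outside [0, 2] -> not filled
(27,12): row=0b11011, col=0b1100, row AND col = 0b1000 = 8; 8 != 12 -> empty
(118,70): row=0b1110110, col=0b1000110, row AND col = 0b1000110 = 70; 70 == 70 -> filled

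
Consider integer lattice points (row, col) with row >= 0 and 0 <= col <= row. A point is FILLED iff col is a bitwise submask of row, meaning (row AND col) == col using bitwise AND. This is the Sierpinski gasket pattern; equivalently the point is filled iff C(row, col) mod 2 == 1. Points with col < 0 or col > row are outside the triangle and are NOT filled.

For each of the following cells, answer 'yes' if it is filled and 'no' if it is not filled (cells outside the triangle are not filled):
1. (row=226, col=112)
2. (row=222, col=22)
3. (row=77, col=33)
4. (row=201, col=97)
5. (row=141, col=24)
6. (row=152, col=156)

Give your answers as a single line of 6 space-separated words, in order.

Answer: no yes no no no no

Derivation:
(226,112): row=0b11100010, col=0b1110000, row AND col = 0b1100000 = 96; 96 != 112 -> empty
(222,22): row=0b11011110, col=0b10110, row AND col = 0b10110 = 22; 22 == 22 -> filled
(77,33): row=0b1001101, col=0b100001, row AND col = 0b1 = 1; 1 != 33 -> empty
(201,97): row=0b11001001, col=0b1100001, row AND col = 0b1000001 = 65; 65 != 97 -> empty
(141,24): row=0b10001101, col=0b11000, row AND col = 0b1000 = 8; 8 != 24 -> empty
(152,156): col outside [0, 152] -> not filled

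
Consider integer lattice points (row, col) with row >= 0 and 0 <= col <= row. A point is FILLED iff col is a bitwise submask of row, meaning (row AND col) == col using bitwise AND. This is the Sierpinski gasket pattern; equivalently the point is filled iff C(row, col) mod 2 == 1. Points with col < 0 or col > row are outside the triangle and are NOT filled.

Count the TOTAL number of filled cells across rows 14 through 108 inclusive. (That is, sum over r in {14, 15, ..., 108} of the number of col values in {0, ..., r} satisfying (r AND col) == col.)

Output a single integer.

Answer: 1354

Derivation:
r14=1110 pc3: +8 =8
r15=1111 pc4: +16 =24
r16=10000 pc1: +2 =26
r17=10001 pc2: +4 =30
r18=10010 pc2: +4 =34
r19=10011 pc3: +8 =42
r20=10100 pc2: +4 =46
r21=10101 pc3: +8 =54
r22=10110 pc3: +8 =62
r23=10111 pc4: +16 =78
r24=11000 pc2: +4 =82
r25=11001 pc3: +8 =90
r26=11010 pc3: +8 =98
r27=11011 pc4: +16 =114
r28=11100 pc3: +8 =122
r29=11101 pc4: +16 =138
r30=11110 pc4: +16 =154
r31=11111 pc5: +32 =186
r32=100000 pc1: +2 =188
r33=100001 pc2: +4 =192
r34=100010 pc2: +4 =196
r35=100011 pc3: +8 =204
r36=100100 pc2: +4 =208
r37=100101 pc3: +8 =216
r38=100110 pc3: +8 =224
r39=100111 pc4: +16 =240
r40=101000 pc2: +4 =244
r41=101001 pc3: +8 =252
r42=101010 pc3: +8 =260
r43=101011 pc4: +16 =276
r44=101100 pc3: +8 =284
r45=101101 pc4: +16 =300
r46=101110 pc4: +16 =316
r47=101111 pc5: +32 =348
r48=110000 pc2: +4 =352
r49=110001 pc3: +8 =360
r50=110010 pc3: +8 =368
r51=110011 pc4: +16 =384
r52=110100 pc3: +8 =392
r53=110101 pc4: +16 =408
r54=110110 pc4: +16 =424
r55=110111 pc5: +32 =456
r56=111000 pc3: +8 =464
r57=111001 pc4: +16 =480
r58=111010 pc4: +16 =496
r59=111011 pc5: +32 =528
r60=111100 pc4: +16 =544
r61=111101 pc5: +32 =576
r62=111110 pc5: +32 =608
r63=111111 pc6: +64 =672
r64=1000000 pc1: +2 =674
r65=1000001 pc2: +4 =678
r66=1000010 pc2: +4 =682
r67=1000011 pc3: +8 =690
r68=1000100 pc2: +4 =694
r69=1000101 pc3: +8 =702
r70=1000110 pc3: +8 =710
r71=1000111 pc4: +16 =726
r72=1001000 pc2: +4 =730
r73=1001001 pc3: +8 =738
r74=1001010 pc3: +8 =746
r75=1001011 pc4: +16 =762
r76=1001100 pc3: +8 =770
r77=1001101 pc4: +16 =786
r78=1001110 pc4: +16 =802
r79=1001111 pc5: +32 =834
r80=1010000 pc2: +4 =838
r81=1010001 pc3: +8 =846
r82=1010010 pc3: +8 =854
r83=1010011 pc4: +16 =870
r84=1010100 pc3: +8 =878
r85=1010101 pc4: +16 =894
r86=1010110 pc4: +16 =910
r87=1010111 pc5: +32 =942
r88=1011000 pc3: +8 =950
r89=1011001 pc4: +16 =966
r90=1011010 pc4: +16 =982
r91=1011011 pc5: +32 =1014
r92=1011100 pc4: +16 =1030
r93=1011101 pc5: +32 =1062
r94=1011110 pc5: +32 =1094
r95=1011111 pc6: +64 =1158
r96=1100000 pc2: +4 =1162
r97=1100001 pc3: +8 =1170
r98=1100010 pc3: +8 =1178
r99=1100011 pc4: +16 =1194
r100=1100100 pc3: +8 =1202
r101=1100101 pc4: +16 =1218
r102=1100110 pc4: +16 =1234
r103=1100111 pc5: +32 =1266
r104=1101000 pc3: +8 =1274
r105=1101001 pc4: +16 =1290
r106=1101010 pc4: +16 =1306
r107=1101011 pc5: +32 =1338
r108=1101100 pc4: +16 =1354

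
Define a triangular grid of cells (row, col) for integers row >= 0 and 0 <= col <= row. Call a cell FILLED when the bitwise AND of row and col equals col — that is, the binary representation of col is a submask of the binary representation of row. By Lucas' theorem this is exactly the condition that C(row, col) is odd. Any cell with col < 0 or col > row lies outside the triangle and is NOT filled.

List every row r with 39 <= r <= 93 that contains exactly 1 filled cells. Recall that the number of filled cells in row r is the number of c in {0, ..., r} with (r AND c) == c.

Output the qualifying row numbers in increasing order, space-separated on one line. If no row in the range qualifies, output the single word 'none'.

Row r has 2^popcount(r) filled cells, so we need popcount(r) = log2(1) = 0.
Scan r = 39..93 and keep those with exactly 0 one-bits:
r=39=100111 popcount=4 -> skip
r=40=101000 popcount=2 -> skip
r=41=101001 popcount=3 -> skip
r=42=101010 popcount=3 -> skip
r=43=101011 popcount=4 -> skip
r=44=101100 popcount=3 -> skip
r=45=101101 popcount=4 -> skip
r=46=101110 popcount=4 -> skip
r=47=101111 popcount=5 -> skip
r=48=110000 popcount=2 -> skip
r=49=110001 popcount=3 -> skip
r=50=110010 popcount=3 -> skip
r=51=110011 popcount=4 -> skip
r=52=110100 popcount=3 -> skip
r=53=110101 popcount=4 -> skip
r=54=110110 popcount=4 -> skip
r=55=110111 popcount=5 -> skip
r=56=111000 popcount=3 -> skip
r=57=111001 popcount=4 -> skip
r=58=111010 popcount=4 -> skip
r=59=111011 popcount=5 -> skip
r=60=111100 popcount=4 -> skip
r=61=111101 popcount=5 -> skip
r=62=111110 popcount=5 -> skip
r=63=111111 popcount=6 -> skip
r=64=1000000 popcount=1 -> skip
r=65=1000001 popcount=2 -> skip
r=66=1000010 popcount=2 -> skip
r=67=1000011 popcount=3 -> skip
r=68=1000100 popcount=2 -> skip
r=69=1000101 popcount=3 -> skip
r=70=1000110 popcount=3 -> skip
r=71=1000111 popcount=4 -> skip
r=72=1001000 popcount=2 -> skip
r=73=1001001 popcount=3 -> skip
r=74=1001010 popcount=3 -> skip
r=75=1001011 popcount=4 -> skip
r=76=1001100 popcount=3 -> skip
r=77=1001101 popcount=4 -> skip
r=78=1001110 popcount=4 -> skip
r=79=1001111 popcount=5 -> skip
r=80=1010000 popcount=2 -> skip
r=81=1010001 popcount=3 -> skip
r=82=1010010 popcount=3 -> skip
r=83=1010011 popcount=4 -> skip
r=84=1010100 popcount=3 -> skip
r=85=1010101 popcount=4 -> skip
r=86=1010110 popcount=4 -> skip
r=87=1010111 popcount=5 -> skip
r=88=1011000 popcount=3 -> skip
r=89=1011001 popcount=4 -> skip
r=90=1011010 popcount=4 -> skip
r=91=1011011 popcount=5 -> skip
r=92=1011100 popcount=4 -> skip
r=93=1011101 popcount=5 -> skip
Kept rows: none

Answer: none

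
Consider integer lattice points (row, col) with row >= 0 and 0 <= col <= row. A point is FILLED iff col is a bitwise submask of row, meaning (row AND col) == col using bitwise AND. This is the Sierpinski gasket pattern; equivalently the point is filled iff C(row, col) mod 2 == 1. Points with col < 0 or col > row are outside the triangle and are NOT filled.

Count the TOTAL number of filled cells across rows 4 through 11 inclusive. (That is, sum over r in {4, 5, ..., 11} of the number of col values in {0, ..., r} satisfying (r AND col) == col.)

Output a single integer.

r4=100 pc1: +2 =2
r5=101 pc2: +4 =6
r6=110 pc2: +4 =10
r7=111 pc3: +8 =18
r8=1000 pc1: +2 =20
r9=1001 pc2: +4 =24
r10=1010 pc2: +4 =28
r11=1011 pc3: +8 =36

Answer: 36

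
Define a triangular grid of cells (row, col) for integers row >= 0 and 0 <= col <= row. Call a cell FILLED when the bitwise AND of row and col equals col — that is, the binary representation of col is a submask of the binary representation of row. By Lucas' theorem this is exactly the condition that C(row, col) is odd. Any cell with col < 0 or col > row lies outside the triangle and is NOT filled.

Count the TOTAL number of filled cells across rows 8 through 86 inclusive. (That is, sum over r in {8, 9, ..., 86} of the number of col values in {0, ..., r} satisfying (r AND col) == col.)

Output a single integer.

Answer: 940

Derivation:
r8=1000 pc1: +2 =2
r9=1001 pc2: +4 =6
r10=1010 pc2: +4 =10
r11=1011 pc3: +8 =18
r12=1100 pc2: +4 =22
r13=1101 pc3: +8 =30
r14=1110 pc3: +8 =38
r15=1111 pc4: +16 =54
r16=10000 pc1: +2 =56
r17=10001 pc2: +4 =60
r18=10010 pc2: +4 =64
r19=10011 pc3: +8 =72
r20=10100 pc2: +4 =76
r21=10101 pc3: +8 =84
r22=10110 pc3: +8 =92
r23=10111 pc4: +16 =108
r24=11000 pc2: +4 =112
r25=11001 pc3: +8 =120
r26=11010 pc3: +8 =128
r27=11011 pc4: +16 =144
r28=11100 pc3: +8 =152
r29=11101 pc4: +16 =168
r30=11110 pc4: +16 =184
r31=11111 pc5: +32 =216
r32=100000 pc1: +2 =218
r33=100001 pc2: +4 =222
r34=100010 pc2: +4 =226
r35=100011 pc3: +8 =234
r36=100100 pc2: +4 =238
r37=100101 pc3: +8 =246
r38=100110 pc3: +8 =254
r39=100111 pc4: +16 =270
r40=101000 pc2: +4 =274
r41=101001 pc3: +8 =282
r42=101010 pc3: +8 =290
r43=101011 pc4: +16 =306
r44=101100 pc3: +8 =314
r45=101101 pc4: +16 =330
r46=101110 pc4: +16 =346
r47=101111 pc5: +32 =378
r48=110000 pc2: +4 =382
r49=110001 pc3: +8 =390
r50=110010 pc3: +8 =398
r51=110011 pc4: +16 =414
r52=110100 pc3: +8 =422
r53=110101 pc4: +16 =438
r54=110110 pc4: +16 =454
r55=110111 pc5: +32 =486
r56=111000 pc3: +8 =494
r57=111001 pc4: +16 =510
r58=111010 pc4: +16 =526
r59=111011 pc5: +32 =558
r60=111100 pc4: +16 =574
r61=111101 pc5: +32 =606
r62=111110 pc5: +32 =638
r63=111111 pc6: +64 =702
r64=1000000 pc1: +2 =704
r65=1000001 pc2: +4 =708
r66=1000010 pc2: +4 =712
r67=1000011 pc3: +8 =720
r68=1000100 pc2: +4 =724
r69=1000101 pc3: +8 =732
r70=1000110 pc3: +8 =740
r71=1000111 pc4: +16 =756
r72=1001000 pc2: +4 =760
r73=1001001 pc3: +8 =768
r74=1001010 pc3: +8 =776
r75=1001011 pc4: +16 =792
r76=1001100 pc3: +8 =800
r77=1001101 pc4: +16 =816
r78=1001110 pc4: +16 =832
r79=1001111 pc5: +32 =864
r80=1010000 pc2: +4 =868
r81=1010001 pc3: +8 =876
r82=1010010 pc3: +8 =884
r83=1010011 pc4: +16 =900
r84=1010100 pc3: +8 =908
r85=1010101 pc4: +16 =924
r86=1010110 pc4: +16 =940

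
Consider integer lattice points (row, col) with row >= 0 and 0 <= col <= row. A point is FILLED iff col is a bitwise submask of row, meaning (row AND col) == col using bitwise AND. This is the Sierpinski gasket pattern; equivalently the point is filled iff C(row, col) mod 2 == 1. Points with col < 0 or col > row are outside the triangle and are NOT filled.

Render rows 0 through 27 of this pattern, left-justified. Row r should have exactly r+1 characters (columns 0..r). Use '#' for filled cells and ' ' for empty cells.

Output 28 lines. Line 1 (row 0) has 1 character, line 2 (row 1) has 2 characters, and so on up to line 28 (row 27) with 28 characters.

r0=0: #
r1=1: ##
r2=10: # #
r3=11: ####
r4=100: #   #
r5=101: ##  ##
r6=110: # # # #
r7=111: ########
r8=1000: #       #
r9=1001: ##      ##
r10=1010: # #     # #
r11=1011: ####    ####
r12=1100: #   #   #   #
r13=1101: ##  ##  ##  ##
r14=1110: # # # # # # # #
r15=1111: ################
r16=10000: #               #
r17=10001: ##              ##
r18=10010: # #             # #
r19=10011: ####            ####
r20=10100: #   #           #   #
r21=10101: ##  ##          ##  ##
r22=10110: # # # #         # # # #
r23=10111: ########        ########
r24=11000: #       #       #       #
r25=11001: ##      ##      ##      ##
r26=11010: # #     # #     # #     # #
r27=11011: ####    ####    ####    ####

Answer: #
##
# #
####
#   #
##  ##
# # # #
########
#       #
##      ##
# #     # #
####    ####
#   #   #   #
##  ##  ##  ##
# # # # # # # #
################
#               #
##              ##
# #             # #
####            ####
#   #           #   #
##  ##          ##  ##
# # # #         # # # #
########        ########
#       #       #       #
##      ##      ##      ##
# #     # #     # #     # #
####    ####    ####    ####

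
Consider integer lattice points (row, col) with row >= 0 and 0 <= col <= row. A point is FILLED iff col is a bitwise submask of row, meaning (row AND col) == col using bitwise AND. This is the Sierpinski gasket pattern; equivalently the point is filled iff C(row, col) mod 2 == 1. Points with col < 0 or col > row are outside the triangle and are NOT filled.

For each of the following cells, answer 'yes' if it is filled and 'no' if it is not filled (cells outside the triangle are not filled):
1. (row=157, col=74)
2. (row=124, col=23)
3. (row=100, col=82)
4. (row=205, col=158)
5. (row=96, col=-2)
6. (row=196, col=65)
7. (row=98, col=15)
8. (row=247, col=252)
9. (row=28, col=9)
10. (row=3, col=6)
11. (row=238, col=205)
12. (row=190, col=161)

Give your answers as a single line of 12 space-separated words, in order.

Answer: no no no no no no no no no no no no

Derivation:
(157,74): row=0b10011101, col=0b1001010, row AND col = 0b1000 = 8; 8 != 74 -> empty
(124,23): row=0b1111100, col=0b10111, row AND col = 0b10100 = 20; 20 != 23 -> empty
(100,82): row=0b1100100, col=0b1010010, row AND col = 0b1000000 = 64; 64 != 82 -> empty
(205,158): row=0b11001101, col=0b10011110, row AND col = 0b10001100 = 140; 140 != 158 -> empty
(96,-2): col outside [0, 96] -> not filled
(196,65): row=0b11000100, col=0b1000001, row AND col = 0b1000000 = 64; 64 != 65 -> empty
(98,15): row=0b1100010, col=0b1111, row AND col = 0b10 = 2; 2 != 15 -> empty
(247,252): col outside [0, 247] -> not filled
(28,9): row=0b11100, col=0b1001, row AND col = 0b1000 = 8; 8 != 9 -> empty
(3,6): col outside [0, 3] -> not filled
(238,205): row=0b11101110, col=0b11001101, row AND col = 0b11001100 = 204; 204 != 205 -> empty
(190,161): row=0b10111110, col=0b10100001, row AND col = 0b10100000 = 160; 160 != 161 -> empty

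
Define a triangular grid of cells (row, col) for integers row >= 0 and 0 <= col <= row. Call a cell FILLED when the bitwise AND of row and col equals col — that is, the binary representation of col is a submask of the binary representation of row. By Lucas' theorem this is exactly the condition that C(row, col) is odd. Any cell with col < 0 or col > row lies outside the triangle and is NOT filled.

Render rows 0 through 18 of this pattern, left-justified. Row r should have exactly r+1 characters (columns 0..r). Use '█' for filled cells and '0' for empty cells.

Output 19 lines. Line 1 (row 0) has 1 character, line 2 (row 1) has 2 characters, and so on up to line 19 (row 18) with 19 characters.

Answer: █
██
█0█
████
█000█
██00██
█0█0█0█
████████
█0000000█
██000000██
█0█00000█0█
████0000████
█000█000█000█
██00██00██00██
█0█0█0█0█0█0█0█
████████████████
█000000000000000█
██00000000000000██
█0█0000000000000█0█

Derivation:
r0=0: █
r1=1: ██
r2=10: █0█
r3=11: ████
r4=100: █000█
r5=101: ██00██
r6=110: █0█0█0█
r7=111: ████████
r8=1000: █0000000█
r9=1001: ██000000██
r10=1010: █0█00000█0█
r11=1011: ████0000████
r12=1100: █000█000█000█
r13=1101: ██00██00██00██
r14=1110: █0█0█0█0█0█0█0█
r15=1111: ████████████████
r16=10000: █000000000000000█
r17=10001: ██00000000000000██
r18=10010: █0█0000000000000█0█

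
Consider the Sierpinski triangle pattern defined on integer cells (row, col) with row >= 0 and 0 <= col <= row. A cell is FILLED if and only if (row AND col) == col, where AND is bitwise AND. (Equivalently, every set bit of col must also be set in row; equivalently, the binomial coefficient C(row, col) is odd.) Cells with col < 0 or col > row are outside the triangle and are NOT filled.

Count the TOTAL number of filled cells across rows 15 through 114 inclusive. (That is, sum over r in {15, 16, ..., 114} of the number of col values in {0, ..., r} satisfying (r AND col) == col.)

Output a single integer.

r15=1111 pc4: +16 =16
r16=10000 pc1: +2 =18
r17=10001 pc2: +4 =22
r18=10010 pc2: +4 =26
r19=10011 pc3: +8 =34
r20=10100 pc2: +4 =38
r21=10101 pc3: +8 =46
r22=10110 pc3: +8 =54
r23=10111 pc4: +16 =70
r24=11000 pc2: +4 =74
r25=11001 pc3: +8 =82
r26=11010 pc3: +8 =90
r27=11011 pc4: +16 =106
r28=11100 pc3: +8 =114
r29=11101 pc4: +16 =130
r30=11110 pc4: +16 =146
r31=11111 pc5: +32 =178
r32=100000 pc1: +2 =180
r33=100001 pc2: +4 =184
r34=100010 pc2: +4 =188
r35=100011 pc3: +8 =196
r36=100100 pc2: +4 =200
r37=100101 pc3: +8 =208
r38=100110 pc3: +8 =216
r39=100111 pc4: +16 =232
r40=101000 pc2: +4 =236
r41=101001 pc3: +8 =244
r42=101010 pc3: +8 =252
r43=101011 pc4: +16 =268
r44=101100 pc3: +8 =276
r45=101101 pc4: +16 =292
r46=101110 pc4: +16 =308
r47=101111 pc5: +32 =340
r48=110000 pc2: +4 =344
r49=110001 pc3: +8 =352
r50=110010 pc3: +8 =360
r51=110011 pc4: +16 =376
r52=110100 pc3: +8 =384
r53=110101 pc4: +16 =400
r54=110110 pc4: +16 =416
r55=110111 pc5: +32 =448
r56=111000 pc3: +8 =456
r57=111001 pc4: +16 =472
r58=111010 pc4: +16 =488
r59=111011 pc5: +32 =520
r60=111100 pc4: +16 =536
r61=111101 pc5: +32 =568
r62=111110 pc5: +32 =600
r63=111111 pc6: +64 =664
r64=1000000 pc1: +2 =666
r65=1000001 pc2: +4 =670
r66=1000010 pc2: +4 =674
r67=1000011 pc3: +8 =682
r68=1000100 pc2: +4 =686
r69=1000101 pc3: +8 =694
r70=1000110 pc3: +8 =702
r71=1000111 pc4: +16 =718
r72=1001000 pc2: +4 =722
r73=1001001 pc3: +8 =730
r74=1001010 pc3: +8 =738
r75=1001011 pc4: +16 =754
r76=1001100 pc3: +8 =762
r77=1001101 pc4: +16 =778
r78=1001110 pc4: +16 =794
r79=1001111 pc5: +32 =826
r80=1010000 pc2: +4 =830
r81=1010001 pc3: +8 =838
r82=1010010 pc3: +8 =846
r83=1010011 pc4: +16 =862
r84=1010100 pc3: +8 =870
r85=1010101 pc4: +16 =886
r86=1010110 pc4: +16 =902
r87=1010111 pc5: +32 =934
r88=1011000 pc3: +8 =942
r89=1011001 pc4: +16 =958
r90=1011010 pc4: +16 =974
r91=1011011 pc5: +32 =1006
r92=1011100 pc4: +16 =1022
r93=1011101 pc5: +32 =1054
r94=1011110 pc5: +32 =1086
r95=1011111 pc6: +64 =1150
r96=1100000 pc2: +4 =1154
r97=1100001 pc3: +8 =1162
r98=1100010 pc3: +8 =1170
r99=1100011 pc4: +16 =1186
r100=1100100 pc3: +8 =1194
r101=1100101 pc4: +16 =1210
r102=1100110 pc4: +16 =1226
r103=1100111 pc5: +32 =1258
r104=1101000 pc3: +8 =1266
r105=1101001 pc4: +16 =1282
r106=1101010 pc4: +16 =1298
r107=1101011 pc5: +32 =1330
r108=1101100 pc4: +16 =1346
r109=1101101 pc5: +32 =1378
r110=1101110 pc5: +32 =1410
r111=1101111 pc6: +64 =1474
r112=1110000 pc3: +8 =1482
r113=1110001 pc4: +16 =1498
r114=1110010 pc4: +16 =1514

Answer: 1514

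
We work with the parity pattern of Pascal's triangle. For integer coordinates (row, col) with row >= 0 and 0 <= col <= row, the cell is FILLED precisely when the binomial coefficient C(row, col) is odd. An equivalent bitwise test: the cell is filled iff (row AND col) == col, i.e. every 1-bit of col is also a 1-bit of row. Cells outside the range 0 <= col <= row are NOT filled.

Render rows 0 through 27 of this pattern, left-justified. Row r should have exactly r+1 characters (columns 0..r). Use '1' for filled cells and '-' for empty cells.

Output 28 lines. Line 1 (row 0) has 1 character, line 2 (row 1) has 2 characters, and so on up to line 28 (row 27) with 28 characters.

Answer: 1
11
1-1
1111
1---1
11--11
1-1-1-1
11111111
1-------1
11------11
1-1-----1-1
1111----1111
1---1---1---1
11--11--11--11
1-1-1-1-1-1-1-1
1111111111111111
1---------------1
11--------------11
1-1-------------1-1
1111------------1111
1---1-----------1---1
11--11----------11--11
1-1-1-1---------1-1-1-1
11111111--------11111111
1-------1-------1-------1
11------11------11------11
1-1-----1-1-----1-1-----1-1
1111----1111----1111----1111

Derivation:
r0=0: 1
r1=1: 11
r2=10: 1-1
r3=11: 1111
r4=100: 1---1
r5=101: 11--11
r6=110: 1-1-1-1
r7=111: 11111111
r8=1000: 1-------1
r9=1001: 11------11
r10=1010: 1-1-----1-1
r11=1011: 1111----1111
r12=1100: 1---1---1---1
r13=1101: 11--11--11--11
r14=1110: 1-1-1-1-1-1-1-1
r15=1111: 1111111111111111
r16=10000: 1---------------1
r17=10001: 11--------------11
r18=10010: 1-1-------------1-1
r19=10011: 1111------------1111
r20=10100: 1---1-----------1---1
r21=10101: 11--11----------11--11
r22=10110: 1-1-1-1---------1-1-1-1
r23=10111: 11111111--------11111111
r24=11000: 1-------1-------1-------1
r25=11001: 11------11------11------11
r26=11010: 1-1-----1-1-----1-1-----1-1
r27=11011: 1111----1111----1111----1111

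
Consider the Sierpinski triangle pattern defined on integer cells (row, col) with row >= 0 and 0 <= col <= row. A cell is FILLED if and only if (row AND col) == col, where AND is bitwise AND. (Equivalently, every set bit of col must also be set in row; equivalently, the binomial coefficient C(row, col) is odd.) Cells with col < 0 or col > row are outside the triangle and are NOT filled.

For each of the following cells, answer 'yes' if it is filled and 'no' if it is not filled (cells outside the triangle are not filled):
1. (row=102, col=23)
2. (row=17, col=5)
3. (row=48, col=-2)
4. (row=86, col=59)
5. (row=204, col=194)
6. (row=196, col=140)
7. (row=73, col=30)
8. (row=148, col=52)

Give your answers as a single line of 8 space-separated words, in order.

(102,23): row=0b1100110, col=0b10111, row AND col = 0b110 = 6; 6 != 23 -> empty
(17,5): row=0b10001, col=0b101, row AND col = 0b1 = 1; 1 != 5 -> empty
(48,-2): col outside [0, 48] -> not filled
(86,59): row=0b1010110, col=0b111011, row AND col = 0b10010 = 18; 18 != 59 -> empty
(204,194): row=0b11001100, col=0b11000010, row AND col = 0b11000000 = 192; 192 != 194 -> empty
(196,140): row=0b11000100, col=0b10001100, row AND col = 0b10000100 = 132; 132 != 140 -> empty
(73,30): row=0b1001001, col=0b11110, row AND col = 0b1000 = 8; 8 != 30 -> empty
(148,52): row=0b10010100, col=0b110100, row AND col = 0b10100 = 20; 20 != 52 -> empty

Answer: no no no no no no no no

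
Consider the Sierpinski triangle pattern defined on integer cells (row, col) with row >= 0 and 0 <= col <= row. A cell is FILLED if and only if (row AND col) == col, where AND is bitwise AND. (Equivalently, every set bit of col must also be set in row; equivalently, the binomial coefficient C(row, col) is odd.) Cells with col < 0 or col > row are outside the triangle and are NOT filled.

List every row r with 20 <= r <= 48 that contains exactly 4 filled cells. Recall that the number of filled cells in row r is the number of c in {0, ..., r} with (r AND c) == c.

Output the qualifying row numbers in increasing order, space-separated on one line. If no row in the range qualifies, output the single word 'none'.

Row r has 2^popcount(r) filled cells, so we need popcount(r) = log2(4) = 2.
Scan r = 20..48 and keep those with exactly 2 one-bits:
r=20=10100 popcount=2 -> KEEP
r=21=10101 popcount=3 -> skip
r=22=10110 popcount=3 -> skip
r=23=10111 popcount=4 -> skip
r=24=11000 popcount=2 -> KEEP
r=25=11001 popcount=3 -> skip
r=26=11010 popcount=3 -> skip
r=27=11011 popcount=4 -> skip
r=28=11100 popcount=3 -> skip
r=29=11101 popcount=4 -> skip
r=30=11110 popcount=4 -> skip
r=31=11111 popcount=5 -> skip
r=32=100000 popcount=1 -> skip
r=33=100001 popcount=2 -> KEEP
r=34=100010 popcount=2 -> KEEP
r=35=100011 popcount=3 -> skip
r=36=100100 popcount=2 -> KEEP
r=37=100101 popcount=3 -> skip
r=38=100110 popcount=3 -> skip
r=39=100111 popcount=4 -> skip
r=40=101000 popcount=2 -> KEEP
r=41=101001 popcount=3 -> skip
r=42=101010 popcount=3 -> skip
r=43=101011 popcount=4 -> skip
r=44=101100 popcount=3 -> skip
r=45=101101 popcount=4 -> skip
r=46=101110 popcount=4 -> skip
r=47=101111 popcount=5 -> skip
r=48=110000 popcount=2 -> KEEP
Kept rows: 20 24 33 34 36 40 48

Answer: 20 24 33 34 36 40 48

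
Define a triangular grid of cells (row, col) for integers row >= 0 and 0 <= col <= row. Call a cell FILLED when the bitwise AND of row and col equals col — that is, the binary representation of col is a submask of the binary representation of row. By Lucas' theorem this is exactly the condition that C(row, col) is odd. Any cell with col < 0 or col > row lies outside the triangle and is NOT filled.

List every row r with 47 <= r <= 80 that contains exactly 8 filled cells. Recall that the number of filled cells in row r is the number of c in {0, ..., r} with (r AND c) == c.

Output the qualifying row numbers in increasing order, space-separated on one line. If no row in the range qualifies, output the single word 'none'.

Row r has 2^popcount(r) filled cells, so we need popcount(r) = log2(8) = 3.
Scan r = 47..80 and keep those with exactly 3 one-bits:
r=47=101111 popcount=5 -> skip
r=48=110000 popcount=2 -> skip
r=49=110001 popcount=3 -> KEEP
r=50=110010 popcount=3 -> KEEP
r=51=110011 popcount=4 -> skip
r=52=110100 popcount=3 -> KEEP
r=53=110101 popcount=4 -> skip
r=54=110110 popcount=4 -> skip
r=55=110111 popcount=5 -> skip
r=56=111000 popcount=3 -> KEEP
r=57=111001 popcount=4 -> skip
r=58=111010 popcount=4 -> skip
r=59=111011 popcount=5 -> skip
r=60=111100 popcount=4 -> skip
r=61=111101 popcount=5 -> skip
r=62=111110 popcount=5 -> skip
r=63=111111 popcount=6 -> skip
r=64=1000000 popcount=1 -> skip
r=65=1000001 popcount=2 -> skip
r=66=1000010 popcount=2 -> skip
r=67=1000011 popcount=3 -> KEEP
r=68=1000100 popcount=2 -> skip
r=69=1000101 popcount=3 -> KEEP
r=70=1000110 popcount=3 -> KEEP
r=71=1000111 popcount=4 -> skip
r=72=1001000 popcount=2 -> skip
r=73=1001001 popcount=3 -> KEEP
r=74=1001010 popcount=3 -> KEEP
r=75=1001011 popcount=4 -> skip
r=76=1001100 popcount=3 -> KEEP
r=77=1001101 popcount=4 -> skip
r=78=1001110 popcount=4 -> skip
r=79=1001111 popcount=5 -> skip
r=80=1010000 popcount=2 -> skip
Kept rows: 49 50 52 56 67 69 70 73 74 76

Answer: 49 50 52 56 67 69 70 73 74 76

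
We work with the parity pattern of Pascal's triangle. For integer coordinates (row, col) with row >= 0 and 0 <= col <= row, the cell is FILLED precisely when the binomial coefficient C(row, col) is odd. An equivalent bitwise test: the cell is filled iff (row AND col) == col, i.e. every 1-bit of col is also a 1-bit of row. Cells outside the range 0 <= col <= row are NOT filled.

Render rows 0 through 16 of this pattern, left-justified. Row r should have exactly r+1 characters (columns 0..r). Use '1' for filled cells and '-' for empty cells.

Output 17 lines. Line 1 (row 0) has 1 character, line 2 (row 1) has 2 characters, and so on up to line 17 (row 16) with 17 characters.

r0=0: 1
r1=1: 11
r2=10: 1-1
r3=11: 1111
r4=100: 1---1
r5=101: 11--11
r6=110: 1-1-1-1
r7=111: 11111111
r8=1000: 1-------1
r9=1001: 11------11
r10=1010: 1-1-----1-1
r11=1011: 1111----1111
r12=1100: 1---1---1---1
r13=1101: 11--11--11--11
r14=1110: 1-1-1-1-1-1-1-1
r15=1111: 1111111111111111
r16=10000: 1---------------1

Answer: 1
11
1-1
1111
1---1
11--11
1-1-1-1
11111111
1-------1
11------11
1-1-----1-1
1111----1111
1---1---1---1
11--11--11--11
1-1-1-1-1-1-1-1
1111111111111111
1---------------1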